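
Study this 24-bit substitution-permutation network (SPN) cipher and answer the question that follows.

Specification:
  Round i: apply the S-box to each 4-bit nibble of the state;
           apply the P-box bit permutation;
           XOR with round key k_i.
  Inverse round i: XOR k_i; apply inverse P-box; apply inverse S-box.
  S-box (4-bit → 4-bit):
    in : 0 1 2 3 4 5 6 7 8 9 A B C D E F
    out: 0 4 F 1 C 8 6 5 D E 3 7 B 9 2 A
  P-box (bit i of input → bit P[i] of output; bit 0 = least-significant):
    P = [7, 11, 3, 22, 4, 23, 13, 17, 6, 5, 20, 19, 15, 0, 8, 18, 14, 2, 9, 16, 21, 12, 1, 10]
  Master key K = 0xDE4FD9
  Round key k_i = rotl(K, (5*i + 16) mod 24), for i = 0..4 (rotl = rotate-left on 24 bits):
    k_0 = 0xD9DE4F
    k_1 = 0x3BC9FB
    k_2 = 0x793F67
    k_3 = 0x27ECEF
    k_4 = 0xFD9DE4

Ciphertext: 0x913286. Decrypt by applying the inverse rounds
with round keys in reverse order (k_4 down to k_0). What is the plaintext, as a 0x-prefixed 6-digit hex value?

s_0 = ciphertext = 0x913286
s_1 = InvRound(s_0, k_4) = 0x818C1F
s_2 = InvRound(s_1, k_3) = 0x335A23
s_3 = InvRound(s_2, k_2) = 0x5A1D45
s_4 = InvRound(s_3, k_1) = 0x2C3E38
s_5 = InvRound(s_4, k_0) = 0x7CCBB5

0x7CCBB5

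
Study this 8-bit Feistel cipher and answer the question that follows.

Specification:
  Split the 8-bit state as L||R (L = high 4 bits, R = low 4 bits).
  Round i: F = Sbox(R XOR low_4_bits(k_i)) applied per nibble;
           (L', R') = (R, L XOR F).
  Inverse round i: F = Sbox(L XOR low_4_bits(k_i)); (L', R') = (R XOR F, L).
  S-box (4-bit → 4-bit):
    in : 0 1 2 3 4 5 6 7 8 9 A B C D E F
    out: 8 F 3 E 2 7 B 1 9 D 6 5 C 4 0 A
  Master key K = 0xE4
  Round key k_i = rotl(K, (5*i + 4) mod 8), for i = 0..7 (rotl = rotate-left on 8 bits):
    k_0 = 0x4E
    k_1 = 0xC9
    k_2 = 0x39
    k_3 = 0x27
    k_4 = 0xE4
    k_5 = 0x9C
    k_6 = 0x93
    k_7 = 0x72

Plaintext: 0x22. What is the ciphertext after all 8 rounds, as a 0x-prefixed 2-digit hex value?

s_0 = plaintext = 0x22
s_1 = Round(s_0, k_0) = 0x2E
s_2 = Round(s_1, k_1) = 0xE3
s_3 = Round(s_2, k_2) = 0x38
s_4 = Round(s_3, k_3) = 0x89
s_5 = Round(s_4, k_4) = 0x9C
s_6 = Round(s_5, k_5) = 0xC1
s_7 = Round(s_6, k_6) = 0x1F
s_8 = Round(s_7, k_7) = 0xF5

0xF5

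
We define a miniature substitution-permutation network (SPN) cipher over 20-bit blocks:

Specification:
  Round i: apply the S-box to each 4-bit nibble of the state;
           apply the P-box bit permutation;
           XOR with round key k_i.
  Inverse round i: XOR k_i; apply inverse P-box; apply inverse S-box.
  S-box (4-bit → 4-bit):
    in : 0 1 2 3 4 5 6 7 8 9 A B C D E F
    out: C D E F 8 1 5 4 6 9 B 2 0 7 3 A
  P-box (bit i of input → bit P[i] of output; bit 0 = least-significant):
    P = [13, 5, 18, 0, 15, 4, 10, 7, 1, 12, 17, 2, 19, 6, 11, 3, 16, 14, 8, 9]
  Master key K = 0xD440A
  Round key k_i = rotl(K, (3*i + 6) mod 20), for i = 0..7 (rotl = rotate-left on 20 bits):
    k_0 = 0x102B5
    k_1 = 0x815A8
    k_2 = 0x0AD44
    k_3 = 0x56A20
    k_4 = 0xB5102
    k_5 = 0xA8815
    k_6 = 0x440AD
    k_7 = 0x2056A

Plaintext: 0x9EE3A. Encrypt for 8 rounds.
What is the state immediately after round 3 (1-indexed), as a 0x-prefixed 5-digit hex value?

0x02140

s_0 = plaintext = 0x9EE3A
s_1 = Round(s_0, k_0) = 0x8B446
s_2 = Round(s_1, k_1) = 0xC746C
s_3 = Round(s_2, k_2) = 0x02140
s_4 = Round(s_3, k_3) = 0x361EF
s_5 = Round(s_4, k_4) = 0x09A35
s_6 = Round(s_5, k_5) = 0x23F8B
s_7 = Round(s_6, k_6) = 0xC1FD1
s_8 = Round(s_7, k_7) = 0xEB977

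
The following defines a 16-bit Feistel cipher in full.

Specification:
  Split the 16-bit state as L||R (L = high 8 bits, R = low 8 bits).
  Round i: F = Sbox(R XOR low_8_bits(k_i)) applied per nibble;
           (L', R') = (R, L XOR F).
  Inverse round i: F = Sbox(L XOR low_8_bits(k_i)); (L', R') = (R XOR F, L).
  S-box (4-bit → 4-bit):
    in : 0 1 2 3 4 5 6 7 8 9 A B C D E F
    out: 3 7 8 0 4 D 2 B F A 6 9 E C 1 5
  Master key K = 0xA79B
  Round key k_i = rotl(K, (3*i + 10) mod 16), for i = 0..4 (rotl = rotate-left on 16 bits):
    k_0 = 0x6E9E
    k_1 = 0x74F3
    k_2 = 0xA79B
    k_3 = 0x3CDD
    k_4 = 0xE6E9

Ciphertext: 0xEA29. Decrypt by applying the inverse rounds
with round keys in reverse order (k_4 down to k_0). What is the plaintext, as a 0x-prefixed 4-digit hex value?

s_0 = ciphertext = 0xEA29
s_1 = InvRound(s_0, k_4) = 0x19EA
s_2 = InvRound(s_1, k_3) = 0x0E19
s_3 = InvRound(s_2, k_2) = 0xB40E
s_4 = InvRound(s_3, k_1) = 0x45B4
s_5 = InvRound(s_4, k_0) = 0x7D45

0x7D45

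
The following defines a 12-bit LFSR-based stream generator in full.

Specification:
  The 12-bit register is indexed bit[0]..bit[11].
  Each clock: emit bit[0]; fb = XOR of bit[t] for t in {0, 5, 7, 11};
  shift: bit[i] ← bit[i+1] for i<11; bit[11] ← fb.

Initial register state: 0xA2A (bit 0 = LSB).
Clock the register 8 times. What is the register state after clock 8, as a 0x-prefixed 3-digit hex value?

0x1AA

reg_0 = 0xA2A
clock 1: out=0, reg = 0x515
clock 2: out=1, reg = 0xA8A
clock 3: out=0, reg = 0x545
clock 4: out=1, reg = 0xAA2
clock 5: out=0, reg = 0xD51
clock 6: out=1, reg = 0x6A8
clock 7: out=0, reg = 0x354
clock 8: out=0, reg = 0x1AA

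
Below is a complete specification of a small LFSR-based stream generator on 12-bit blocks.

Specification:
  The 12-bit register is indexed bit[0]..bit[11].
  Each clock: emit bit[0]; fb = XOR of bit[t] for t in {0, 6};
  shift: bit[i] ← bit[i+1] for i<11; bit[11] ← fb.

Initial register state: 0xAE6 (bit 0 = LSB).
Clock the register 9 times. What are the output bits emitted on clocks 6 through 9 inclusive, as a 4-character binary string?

reg_0 = 0xAE6
clock 1: out=0, reg = 0xD73
clock 2: out=1, reg = 0x6B9
clock 3: out=1, reg = 0xB5C
clock 4: out=0, reg = 0xDAE
clock 5: out=0, reg = 0x6D7
clock 6: out=1, reg = 0x36B
clock 7: out=1, reg = 0x1B5
clock 8: out=1, reg = 0x8DA
clock 9: out=0, reg = 0xC6D

1110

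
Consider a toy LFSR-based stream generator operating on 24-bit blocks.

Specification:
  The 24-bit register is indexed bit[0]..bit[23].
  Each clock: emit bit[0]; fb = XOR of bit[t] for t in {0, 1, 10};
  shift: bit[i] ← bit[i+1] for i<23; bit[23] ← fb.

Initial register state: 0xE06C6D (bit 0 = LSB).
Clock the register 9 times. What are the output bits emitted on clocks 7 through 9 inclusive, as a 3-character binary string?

reg_0 = 0xE06C6D
clock 1: out=1, reg = 0x703636
clock 2: out=0, reg = 0x381B1B
clock 3: out=1, reg = 0x1C0D8D
clock 4: out=1, reg = 0x0E06C6
clock 5: out=0, reg = 0x070363
clock 6: out=1, reg = 0x0381B1
clock 7: out=1, reg = 0x81C0D8
clock 8: out=0, reg = 0x40E06C
clock 9: out=0, reg = 0x207036

100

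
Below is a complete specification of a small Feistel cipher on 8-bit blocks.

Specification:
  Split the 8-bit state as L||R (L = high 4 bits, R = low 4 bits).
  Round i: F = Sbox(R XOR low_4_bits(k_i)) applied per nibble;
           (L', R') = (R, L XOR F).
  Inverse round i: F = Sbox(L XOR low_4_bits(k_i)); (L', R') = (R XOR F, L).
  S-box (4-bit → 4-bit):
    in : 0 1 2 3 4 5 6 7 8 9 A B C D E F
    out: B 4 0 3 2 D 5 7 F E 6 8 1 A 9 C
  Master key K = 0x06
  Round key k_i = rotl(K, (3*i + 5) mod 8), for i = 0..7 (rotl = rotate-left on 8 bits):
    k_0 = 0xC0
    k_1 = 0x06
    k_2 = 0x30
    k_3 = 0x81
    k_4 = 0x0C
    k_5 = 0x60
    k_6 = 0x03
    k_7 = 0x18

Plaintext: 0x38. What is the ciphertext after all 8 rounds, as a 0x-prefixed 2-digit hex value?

0xB6

s_0 = plaintext = 0x38
s_1 = Round(s_0, k_0) = 0x8C
s_2 = Round(s_1, k_1) = 0xCE
s_3 = Round(s_2, k_2) = 0xE5
s_4 = Round(s_3, k_3) = 0x5C
s_5 = Round(s_4, k_4) = 0xCE
s_6 = Round(s_5, k_5) = 0xE5
s_7 = Round(s_6, k_6) = 0x5B
s_8 = Round(s_7, k_7) = 0xB6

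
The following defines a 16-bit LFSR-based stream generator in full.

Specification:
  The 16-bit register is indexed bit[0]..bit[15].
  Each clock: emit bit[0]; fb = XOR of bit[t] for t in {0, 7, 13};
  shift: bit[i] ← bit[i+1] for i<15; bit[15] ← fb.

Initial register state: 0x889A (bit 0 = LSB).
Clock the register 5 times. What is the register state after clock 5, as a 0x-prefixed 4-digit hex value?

reg_0 = 0x889A
clock 1: out=0, reg = 0xC44D
clock 2: out=1, reg = 0xE226
clock 3: out=0, reg = 0xF113
clock 4: out=1, reg = 0x7889
clock 5: out=1, reg = 0xBC44

0xBC44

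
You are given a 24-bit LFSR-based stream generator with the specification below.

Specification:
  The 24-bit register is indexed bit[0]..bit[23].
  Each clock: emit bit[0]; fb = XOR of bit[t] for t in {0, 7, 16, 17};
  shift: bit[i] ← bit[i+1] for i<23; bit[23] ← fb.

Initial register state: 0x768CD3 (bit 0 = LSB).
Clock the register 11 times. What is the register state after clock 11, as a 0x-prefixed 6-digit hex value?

0xA0EED1

reg_0 = 0x768CD3
clock 1: out=1, reg = 0xBB4669
clock 2: out=1, reg = 0xDDA334
clock 3: out=0, reg = 0xEED19A
clock 4: out=0, reg = 0x7768CD
clock 5: out=1, reg = 0x3BB466
clock 6: out=0, reg = 0x1DDA33
clock 7: out=1, reg = 0x0EED19
clock 8: out=1, reg = 0x07768C
clock 9: out=0, reg = 0x83BB46
clock 10: out=0, reg = 0x41DDA3
clock 11: out=1, reg = 0xA0EED1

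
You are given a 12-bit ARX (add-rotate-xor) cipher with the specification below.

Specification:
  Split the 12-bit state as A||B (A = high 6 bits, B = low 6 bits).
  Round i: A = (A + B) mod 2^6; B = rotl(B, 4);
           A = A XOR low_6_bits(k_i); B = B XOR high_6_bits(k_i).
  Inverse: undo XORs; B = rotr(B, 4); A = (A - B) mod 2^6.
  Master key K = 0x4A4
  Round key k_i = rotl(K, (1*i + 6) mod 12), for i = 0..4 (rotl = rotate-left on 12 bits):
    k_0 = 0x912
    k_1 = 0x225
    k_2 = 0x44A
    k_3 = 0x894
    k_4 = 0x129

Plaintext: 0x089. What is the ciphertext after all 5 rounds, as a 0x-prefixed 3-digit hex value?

0x40C

s_0 = plaintext = 0x089
s_1 = Round(s_0, k_0) = 0x676
s_2 = Round(s_1, k_1) = 0xAA5
s_3 = Round(s_2, k_2) = 0x148
s_4 = Round(s_3, k_3) = 0x660
s_5 = Round(s_4, k_4) = 0x40C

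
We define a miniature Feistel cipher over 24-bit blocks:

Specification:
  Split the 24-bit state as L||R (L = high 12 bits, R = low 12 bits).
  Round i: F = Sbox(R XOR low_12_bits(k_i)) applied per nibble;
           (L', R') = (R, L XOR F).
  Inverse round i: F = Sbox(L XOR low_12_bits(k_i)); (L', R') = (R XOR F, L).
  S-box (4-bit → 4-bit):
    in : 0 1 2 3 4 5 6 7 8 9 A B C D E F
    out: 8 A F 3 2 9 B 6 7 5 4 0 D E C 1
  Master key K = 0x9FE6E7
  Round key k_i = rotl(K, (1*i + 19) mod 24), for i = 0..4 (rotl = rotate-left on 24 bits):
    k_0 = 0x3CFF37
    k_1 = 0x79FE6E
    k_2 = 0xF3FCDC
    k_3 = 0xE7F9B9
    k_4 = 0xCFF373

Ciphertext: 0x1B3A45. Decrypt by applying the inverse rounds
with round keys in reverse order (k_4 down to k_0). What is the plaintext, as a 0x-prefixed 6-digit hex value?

0x5F4F0F

s_0 = ciphertext = 0x1B3A45
s_1 = InvRound(s_0, k_4) = 0x59D1B3
s_2 = InvRound(s_1, k_3) = 0xC4159D
s_3 = InvRound(s_2, k_2) = 0xDC3C41
s_4 = InvRound(s_3, k_1) = 0xF0FDC3
s_5 = InvRound(s_4, k_0) = 0x5F4F0F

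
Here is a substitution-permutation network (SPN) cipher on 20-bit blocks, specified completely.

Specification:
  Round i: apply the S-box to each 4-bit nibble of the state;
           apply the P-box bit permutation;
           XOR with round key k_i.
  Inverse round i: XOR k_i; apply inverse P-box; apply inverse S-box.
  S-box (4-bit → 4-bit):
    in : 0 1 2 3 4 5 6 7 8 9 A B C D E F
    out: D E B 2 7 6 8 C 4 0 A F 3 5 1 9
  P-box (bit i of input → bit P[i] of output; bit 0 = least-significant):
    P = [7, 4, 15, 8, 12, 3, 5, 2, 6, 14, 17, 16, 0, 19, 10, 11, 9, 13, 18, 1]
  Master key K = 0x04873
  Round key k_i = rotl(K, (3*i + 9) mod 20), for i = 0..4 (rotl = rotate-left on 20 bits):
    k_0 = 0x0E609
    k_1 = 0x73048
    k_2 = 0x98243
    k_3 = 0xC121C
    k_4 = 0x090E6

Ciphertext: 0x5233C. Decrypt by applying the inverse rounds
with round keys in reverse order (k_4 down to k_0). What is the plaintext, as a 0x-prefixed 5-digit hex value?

s_0 = ciphertext = 0x5233C
s_1 = InvRound(s_0, k_4) = 0xB9FCB
s_2 = InvRound(s_1, k_3) = 0x7006B
s_3 = InvRound(s_2, k_2) = 0xD3858
s_4 = InvRound(s_3, k_1) = 0x9A893
s_5 = InvRound(s_4, k_0) = 0xF1A3C

0xF1A3C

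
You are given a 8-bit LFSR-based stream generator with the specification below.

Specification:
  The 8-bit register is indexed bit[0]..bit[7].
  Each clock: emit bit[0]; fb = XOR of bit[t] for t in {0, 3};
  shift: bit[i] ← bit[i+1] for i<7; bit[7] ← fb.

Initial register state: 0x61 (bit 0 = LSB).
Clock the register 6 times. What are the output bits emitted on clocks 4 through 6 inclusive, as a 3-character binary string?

reg_0 = 0x61
clock 1: out=1, reg = 0xB0
clock 2: out=0, reg = 0x58
clock 3: out=0, reg = 0xAC
clock 4: out=0, reg = 0xD6
clock 5: out=0, reg = 0x6B
clock 6: out=1, reg = 0x35

001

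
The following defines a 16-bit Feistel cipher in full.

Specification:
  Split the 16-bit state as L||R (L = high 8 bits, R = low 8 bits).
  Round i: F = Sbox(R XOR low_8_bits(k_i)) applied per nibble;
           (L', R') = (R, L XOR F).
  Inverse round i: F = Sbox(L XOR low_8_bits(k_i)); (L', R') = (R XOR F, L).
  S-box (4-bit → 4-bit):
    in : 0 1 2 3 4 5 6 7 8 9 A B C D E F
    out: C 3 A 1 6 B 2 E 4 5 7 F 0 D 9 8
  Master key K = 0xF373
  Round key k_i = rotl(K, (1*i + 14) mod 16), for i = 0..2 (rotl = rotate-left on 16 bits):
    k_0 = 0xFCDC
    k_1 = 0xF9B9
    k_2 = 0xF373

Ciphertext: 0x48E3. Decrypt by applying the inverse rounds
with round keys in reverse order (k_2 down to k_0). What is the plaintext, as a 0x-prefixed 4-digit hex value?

0x7423

s_0 = ciphertext = 0x48E3
s_1 = InvRound(s_0, k_2) = 0xFC48
s_2 = InvRound(s_1, k_1) = 0x23FC
s_3 = InvRound(s_2, k_0) = 0x7423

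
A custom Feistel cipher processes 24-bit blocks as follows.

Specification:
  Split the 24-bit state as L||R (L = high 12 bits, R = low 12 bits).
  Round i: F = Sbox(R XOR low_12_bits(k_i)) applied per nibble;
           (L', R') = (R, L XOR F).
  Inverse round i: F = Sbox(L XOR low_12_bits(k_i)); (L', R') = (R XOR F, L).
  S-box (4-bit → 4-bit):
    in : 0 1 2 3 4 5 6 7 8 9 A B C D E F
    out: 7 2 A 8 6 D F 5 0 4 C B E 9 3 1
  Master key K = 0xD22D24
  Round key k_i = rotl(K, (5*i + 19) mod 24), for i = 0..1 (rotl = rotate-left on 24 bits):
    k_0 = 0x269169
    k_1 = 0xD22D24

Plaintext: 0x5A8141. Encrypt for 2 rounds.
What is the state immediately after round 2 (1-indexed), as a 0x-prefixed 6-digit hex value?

0x2080EF

s_0 = plaintext = 0x5A8141
s_1 = Round(s_0, k_0) = 0x141208
s_2 = Round(s_1, k_1) = 0x2080EF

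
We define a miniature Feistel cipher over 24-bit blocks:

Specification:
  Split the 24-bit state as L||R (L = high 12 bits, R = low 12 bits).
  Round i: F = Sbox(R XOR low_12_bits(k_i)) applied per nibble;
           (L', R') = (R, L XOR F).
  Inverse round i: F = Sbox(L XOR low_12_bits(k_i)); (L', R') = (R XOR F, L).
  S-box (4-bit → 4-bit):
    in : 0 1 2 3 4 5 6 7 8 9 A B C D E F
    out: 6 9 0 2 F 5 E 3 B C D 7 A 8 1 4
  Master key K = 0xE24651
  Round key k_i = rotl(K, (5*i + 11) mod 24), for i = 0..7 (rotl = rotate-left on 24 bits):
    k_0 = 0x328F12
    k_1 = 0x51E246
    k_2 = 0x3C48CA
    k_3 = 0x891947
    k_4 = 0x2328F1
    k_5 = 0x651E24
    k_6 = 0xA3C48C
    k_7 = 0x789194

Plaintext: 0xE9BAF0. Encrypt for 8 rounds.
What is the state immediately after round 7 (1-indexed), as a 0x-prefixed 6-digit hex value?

0x59A977

s_0 = plaintext = 0xE9BAF0
s_1 = Round(s_0, k_0) = 0xAF0B8B
s_2 = Round(s_1, k_1) = 0xB8B658
s_3 = Round(s_2, k_2) = 0x658A4B
s_4 = Round(s_3, k_3) = 0xA4B432
s_5 = Round(s_4, k_4) = 0x4320E9
s_6 = Round(s_5, k_5) = 0x0E959A
s_7 = Round(s_6, k_6) = 0x59A977
s_8 = Round(s_7, k_7) = 0x977E88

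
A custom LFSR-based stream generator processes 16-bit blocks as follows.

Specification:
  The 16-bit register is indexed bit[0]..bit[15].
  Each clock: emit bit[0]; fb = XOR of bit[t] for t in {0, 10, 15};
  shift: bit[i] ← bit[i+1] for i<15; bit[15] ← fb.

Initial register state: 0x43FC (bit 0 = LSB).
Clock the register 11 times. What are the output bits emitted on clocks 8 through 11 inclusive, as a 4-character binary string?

1110

reg_0 = 0x43FC
clock 1: out=0, reg = 0x21FE
clock 2: out=0, reg = 0x10FF
clock 3: out=1, reg = 0x887F
clock 4: out=1, reg = 0x443F
clock 5: out=1, reg = 0x221F
clock 6: out=1, reg = 0x910F
clock 7: out=1, reg = 0x4887
clock 8: out=1, reg = 0xA443
clock 9: out=1, reg = 0xD221
clock 10: out=1, reg = 0x6910
clock 11: out=0, reg = 0x3488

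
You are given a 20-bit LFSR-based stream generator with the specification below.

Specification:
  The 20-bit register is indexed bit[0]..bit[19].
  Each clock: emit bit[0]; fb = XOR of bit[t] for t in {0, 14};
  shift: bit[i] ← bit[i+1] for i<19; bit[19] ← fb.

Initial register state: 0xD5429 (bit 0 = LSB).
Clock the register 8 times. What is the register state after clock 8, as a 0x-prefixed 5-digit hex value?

reg_0 = 0xD5429
clock 1: out=1, reg = 0x6AA14
clock 2: out=0, reg = 0x3550A
clock 3: out=0, reg = 0x9AA85
clock 4: out=1, reg = 0xCD542
clock 5: out=0, reg = 0xE6AA1
clock 6: out=1, reg = 0x73550
clock 7: out=0, reg = 0x39AA8
clock 8: out=0, reg = 0x1CD54

0x1CD54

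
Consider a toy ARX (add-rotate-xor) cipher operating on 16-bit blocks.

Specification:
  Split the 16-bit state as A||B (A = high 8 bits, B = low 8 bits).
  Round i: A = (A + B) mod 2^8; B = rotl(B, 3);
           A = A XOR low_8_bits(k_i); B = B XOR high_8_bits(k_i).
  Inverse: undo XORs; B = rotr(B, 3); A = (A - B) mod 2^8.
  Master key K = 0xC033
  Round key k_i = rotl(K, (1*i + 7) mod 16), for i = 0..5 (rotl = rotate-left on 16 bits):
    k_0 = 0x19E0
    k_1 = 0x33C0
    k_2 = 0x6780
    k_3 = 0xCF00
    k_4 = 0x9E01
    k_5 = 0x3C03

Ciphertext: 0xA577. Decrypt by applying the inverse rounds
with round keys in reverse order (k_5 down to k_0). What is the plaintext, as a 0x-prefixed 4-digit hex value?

s_0 = ciphertext = 0xA577
s_1 = InvRound(s_0, k_5) = 0x3D69
s_2 = InvRound(s_1, k_4) = 0x3EFE
s_3 = InvRound(s_2, k_3) = 0x1826
s_4 = InvRound(s_3, k_2) = 0x7028
s_5 = InvRound(s_4, k_1) = 0x4D63
s_6 = InvRound(s_5, k_0) = 0x5E4F

0x5E4F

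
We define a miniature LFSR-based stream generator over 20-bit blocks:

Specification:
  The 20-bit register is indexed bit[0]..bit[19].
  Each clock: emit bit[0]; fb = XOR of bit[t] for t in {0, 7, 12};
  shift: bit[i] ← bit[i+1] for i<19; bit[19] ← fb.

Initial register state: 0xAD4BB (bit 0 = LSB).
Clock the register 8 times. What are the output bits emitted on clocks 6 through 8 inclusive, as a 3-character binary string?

reg_0 = 0xAD4BB
clock 1: out=1, reg = 0xD6A5D
clock 2: out=1, reg = 0xEB52E
clock 3: out=0, reg = 0xF5A97
clock 4: out=1, reg = 0xFAD4B
clock 5: out=1, reg = 0xFD6A5
clock 6: out=1, reg = 0xFEB52
clock 7: out=0, reg = 0x7F5A9
clock 8: out=1, reg = 0xBFAD4

101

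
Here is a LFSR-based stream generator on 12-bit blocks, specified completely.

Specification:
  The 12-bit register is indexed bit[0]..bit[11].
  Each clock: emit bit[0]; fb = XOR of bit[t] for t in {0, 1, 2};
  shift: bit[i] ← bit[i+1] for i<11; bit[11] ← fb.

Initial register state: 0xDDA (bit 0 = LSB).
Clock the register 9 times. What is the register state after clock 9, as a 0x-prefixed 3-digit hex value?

0x20E

reg_0 = 0xDDA
clock 1: out=0, reg = 0xEED
clock 2: out=1, reg = 0x776
clock 3: out=0, reg = 0x3BB
clock 4: out=1, reg = 0x1DD
clock 5: out=1, reg = 0x0EE
clock 6: out=0, reg = 0x077
clock 7: out=1, reg = 0x83B
clock 8: out=1, reg = 0x41D
clock 9: out=1, reg = 0x20E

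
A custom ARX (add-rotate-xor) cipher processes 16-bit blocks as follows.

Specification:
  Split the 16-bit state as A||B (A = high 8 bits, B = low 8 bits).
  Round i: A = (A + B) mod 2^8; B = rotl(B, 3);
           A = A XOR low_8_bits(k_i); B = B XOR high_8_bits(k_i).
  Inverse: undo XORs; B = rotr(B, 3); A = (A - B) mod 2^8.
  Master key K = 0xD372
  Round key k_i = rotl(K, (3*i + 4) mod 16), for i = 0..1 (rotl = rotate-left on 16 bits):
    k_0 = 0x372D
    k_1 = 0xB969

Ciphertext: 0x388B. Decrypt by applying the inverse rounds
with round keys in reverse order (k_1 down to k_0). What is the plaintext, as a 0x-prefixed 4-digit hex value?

0xF82E

s_0 = ciphertext = 0x388B
s_1 = InvRound(s_0, k_1) = 0x0B46
s_2 = InvRound(s_1, k_0) = 0xF82E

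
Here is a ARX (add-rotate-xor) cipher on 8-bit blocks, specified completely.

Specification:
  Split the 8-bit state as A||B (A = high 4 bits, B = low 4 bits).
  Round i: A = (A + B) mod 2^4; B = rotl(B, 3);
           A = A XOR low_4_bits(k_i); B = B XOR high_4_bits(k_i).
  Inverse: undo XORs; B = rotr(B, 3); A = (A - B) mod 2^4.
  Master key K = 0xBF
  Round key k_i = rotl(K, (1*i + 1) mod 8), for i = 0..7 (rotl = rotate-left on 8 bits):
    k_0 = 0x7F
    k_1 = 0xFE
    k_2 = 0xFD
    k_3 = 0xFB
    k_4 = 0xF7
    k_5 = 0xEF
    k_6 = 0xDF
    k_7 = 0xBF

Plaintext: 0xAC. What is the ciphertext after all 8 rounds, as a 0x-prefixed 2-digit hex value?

s_0 = plaintext = 0xAC
s_1 = Round(s_0, k_0) = 0x91
s_2 = Round(s_1, k_1) = 0x47
s_3 = Round(s_2, k_2) = 0x64
s_4 = Round(s_3, k_3) = 0x1D
s_5 = Round(s_4, k_4) = 0x91
s_6 = Round(s_5, k_5) = 0x56
s_7 = Round(s_6, k_6) = 0x4E
s_8 = Round(s_7, k_7) = 0xDC

0xDC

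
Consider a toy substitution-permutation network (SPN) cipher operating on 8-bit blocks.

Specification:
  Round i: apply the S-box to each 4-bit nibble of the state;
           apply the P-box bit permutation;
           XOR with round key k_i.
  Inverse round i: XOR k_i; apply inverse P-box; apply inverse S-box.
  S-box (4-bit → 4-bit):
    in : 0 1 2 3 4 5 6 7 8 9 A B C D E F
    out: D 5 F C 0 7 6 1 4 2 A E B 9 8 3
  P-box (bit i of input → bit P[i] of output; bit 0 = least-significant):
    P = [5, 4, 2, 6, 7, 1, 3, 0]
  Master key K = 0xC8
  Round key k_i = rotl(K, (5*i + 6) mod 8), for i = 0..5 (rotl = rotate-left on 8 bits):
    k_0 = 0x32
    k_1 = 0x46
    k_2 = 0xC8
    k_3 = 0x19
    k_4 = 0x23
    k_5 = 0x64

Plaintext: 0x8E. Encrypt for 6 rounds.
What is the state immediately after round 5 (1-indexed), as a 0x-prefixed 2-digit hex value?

0xA6

s_0 = plaintext = 0x8E
s_1 = Round(s_0, k_0) = 0x7A
s_2 = Round(s_1, k_1) = 0x96
s_3 = Round(s_2, k_2) = 0xDE
s_4 = Round(s_3, k_3) = 0xD8
s_5 = Round(s_4, k_4) = 0xA6
s_6 = Round(s_5, k_5) = 0x73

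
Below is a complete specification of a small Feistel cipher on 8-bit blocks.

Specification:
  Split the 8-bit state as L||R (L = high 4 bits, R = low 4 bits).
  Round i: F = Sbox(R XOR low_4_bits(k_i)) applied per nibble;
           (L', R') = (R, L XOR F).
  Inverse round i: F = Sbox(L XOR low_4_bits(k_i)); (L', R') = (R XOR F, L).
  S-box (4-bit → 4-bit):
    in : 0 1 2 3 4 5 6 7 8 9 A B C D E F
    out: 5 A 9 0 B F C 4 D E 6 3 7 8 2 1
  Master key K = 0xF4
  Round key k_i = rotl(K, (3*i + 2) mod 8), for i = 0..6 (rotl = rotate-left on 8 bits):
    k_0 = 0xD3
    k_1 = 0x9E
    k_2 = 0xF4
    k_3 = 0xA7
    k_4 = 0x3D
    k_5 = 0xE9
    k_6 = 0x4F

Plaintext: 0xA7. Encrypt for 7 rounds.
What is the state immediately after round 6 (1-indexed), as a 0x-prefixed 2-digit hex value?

0xE3

s_0 = plaintext = 0xA7
s_1 = Round(s_0, k_0) = 0x71
s_2 = Round(s_1, k_1) = 0x16
s_3 = Round(s_2, k_2) = 0x68
s_4 = Round(s_3, k_3) = 0x87
s_5 = Round(s_4, k_4) = 0x7E
s_6 = Round(s_5, k_5) = 0xE3
s_7 = Round(s_6, k_6) = 0x39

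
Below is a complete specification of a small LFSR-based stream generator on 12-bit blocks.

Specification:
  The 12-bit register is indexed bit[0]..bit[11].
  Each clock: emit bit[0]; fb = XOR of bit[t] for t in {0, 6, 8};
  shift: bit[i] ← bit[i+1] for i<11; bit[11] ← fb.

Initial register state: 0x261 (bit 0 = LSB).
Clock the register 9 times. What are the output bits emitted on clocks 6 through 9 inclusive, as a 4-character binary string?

1100

reg_0 = 0x261
clock 1: out=1, reg = 0x130
clock 2: out=0, reg = 0x898
clock 3: out=0, reg = 0x44C
clock 4: out=0, reg = 0xA26
clock 5: out=0, reg = 0x513
clock 6: out=1, reg = 0x289
clock 7: out=1, reg = 0x944
clock 8: out=0, reg = 0x4A2
clock 9: out=0, reg = 0x251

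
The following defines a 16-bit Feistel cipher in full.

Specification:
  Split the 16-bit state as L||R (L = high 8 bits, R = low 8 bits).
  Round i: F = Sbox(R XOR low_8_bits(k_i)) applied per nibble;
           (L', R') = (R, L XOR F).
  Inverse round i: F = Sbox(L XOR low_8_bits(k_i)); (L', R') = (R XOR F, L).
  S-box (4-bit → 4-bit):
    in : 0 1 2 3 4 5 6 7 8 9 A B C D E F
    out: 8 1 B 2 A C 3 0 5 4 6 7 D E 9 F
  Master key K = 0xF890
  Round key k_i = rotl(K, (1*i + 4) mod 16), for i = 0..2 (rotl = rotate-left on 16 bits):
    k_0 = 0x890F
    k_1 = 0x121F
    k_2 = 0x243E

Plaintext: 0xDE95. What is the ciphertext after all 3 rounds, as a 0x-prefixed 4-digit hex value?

0xC56F

s_0 = plaintext = 0xDE95
s_1 = Round(s_0, k_0) = 0x9598
s_2 = Round(s_1, k_1) = 0x98C5
s_3 = Round(s_2, k_2) = 0xC56F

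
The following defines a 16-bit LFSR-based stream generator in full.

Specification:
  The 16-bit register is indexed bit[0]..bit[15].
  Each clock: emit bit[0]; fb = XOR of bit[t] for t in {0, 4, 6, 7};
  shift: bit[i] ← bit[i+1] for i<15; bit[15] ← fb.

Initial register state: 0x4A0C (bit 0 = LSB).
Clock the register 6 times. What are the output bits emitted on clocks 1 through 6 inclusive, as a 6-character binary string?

reg_0 = 0x4A0C
clock 1: out=0, reg = 0x2506
clock 2: out=0, reg = 0x1283
clock 3: out=1, reg = 0x0941
clock 4: out=1, reg = 0x04A0
clock 5: out=0, reg = 0x8250
clock 6: out=0, reg = 0x4128

001100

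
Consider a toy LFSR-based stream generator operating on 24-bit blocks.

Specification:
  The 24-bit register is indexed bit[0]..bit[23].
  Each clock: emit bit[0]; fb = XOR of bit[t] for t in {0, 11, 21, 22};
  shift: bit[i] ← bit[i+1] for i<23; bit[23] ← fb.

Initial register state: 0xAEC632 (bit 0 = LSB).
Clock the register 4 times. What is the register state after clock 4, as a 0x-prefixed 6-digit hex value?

reg_0 = 0xAEC632
clock 1: out=0, reg = 0xD76319
clock 2: out=1, reg = 0x6BB18C
clock 3: out=0, reg = 0x35D8C6
clock 4: out=0, reg = 0x1AEC63

0x1AEC63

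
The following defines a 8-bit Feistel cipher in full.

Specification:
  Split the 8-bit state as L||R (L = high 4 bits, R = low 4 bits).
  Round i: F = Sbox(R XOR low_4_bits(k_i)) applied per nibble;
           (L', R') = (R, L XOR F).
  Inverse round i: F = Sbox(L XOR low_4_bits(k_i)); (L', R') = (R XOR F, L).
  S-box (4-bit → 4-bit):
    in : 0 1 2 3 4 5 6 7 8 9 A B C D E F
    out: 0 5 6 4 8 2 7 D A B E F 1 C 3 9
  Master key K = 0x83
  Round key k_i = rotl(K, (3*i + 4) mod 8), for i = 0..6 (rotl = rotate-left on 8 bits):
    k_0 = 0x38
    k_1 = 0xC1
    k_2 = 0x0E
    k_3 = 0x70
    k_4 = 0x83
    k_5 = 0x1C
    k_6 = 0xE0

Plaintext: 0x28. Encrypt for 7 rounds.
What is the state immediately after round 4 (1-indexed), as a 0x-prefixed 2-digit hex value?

0x44

s_0 = plaintext = 0x28
s_1 = Round(s_0, k_0) = 0x82
s_2 = Round(s_1, k_1) = 0x2C
s_3 = Round(s_2, k_2) = 0xC4
s_4 = Round(s_3, k_3) = 0x44
s_5 = Round(s_4, k_4) = 0x49
s_6 = Round(s_5, k_5) = 0x96
s_7 = Round(s_6, k_6) = 0x6E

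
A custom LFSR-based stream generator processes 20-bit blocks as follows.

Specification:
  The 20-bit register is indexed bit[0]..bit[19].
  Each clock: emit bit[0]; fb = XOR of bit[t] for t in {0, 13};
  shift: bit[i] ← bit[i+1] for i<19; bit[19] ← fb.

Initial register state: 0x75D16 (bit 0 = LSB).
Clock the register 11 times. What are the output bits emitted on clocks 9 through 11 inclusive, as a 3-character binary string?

reg_0 = 0x75D16
clock 1: out=0, reg = 0x3AE8B
clock 2: out=1, reg = 0x1D745
clock 3: out=1, reg = 0x8EBA2
clock 4: out=0, reg = 0xC75D1
clock 5: out=1, reg = 0x63AE8
clock 6: out=0, reg = 0xB1D74
clock 7: out=0, reg = 0x58EBA
clock 8: out=0, reg = 0x2C75D
clock 9: out=1, reg = 0x963AE
clock 10: out=0, reg = 0xCB1D7
clock 11: out=1, reg = 0x658EB

101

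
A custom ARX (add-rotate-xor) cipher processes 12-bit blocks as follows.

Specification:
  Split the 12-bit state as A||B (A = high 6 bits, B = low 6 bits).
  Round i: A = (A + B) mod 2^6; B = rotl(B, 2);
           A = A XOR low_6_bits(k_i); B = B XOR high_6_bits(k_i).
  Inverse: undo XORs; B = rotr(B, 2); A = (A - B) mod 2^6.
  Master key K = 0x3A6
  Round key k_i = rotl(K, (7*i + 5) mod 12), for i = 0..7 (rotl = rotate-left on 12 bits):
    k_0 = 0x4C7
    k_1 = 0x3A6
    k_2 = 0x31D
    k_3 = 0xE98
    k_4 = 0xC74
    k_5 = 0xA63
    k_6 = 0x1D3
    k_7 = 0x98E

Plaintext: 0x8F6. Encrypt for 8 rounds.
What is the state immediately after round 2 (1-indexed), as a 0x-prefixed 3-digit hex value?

s_0 = plaintext = 0x8F6
s_1 = Round(s_0, k_0) = 0x788
s_2 = Round(s_1, k_1) = 0x02E
s_3 = Round(s_2, k_2) = 0xCF6
s_4 = Round(s_3, k_3) = 0xC61
s_5 = Round(s_4, k_4) = 0x9B7
s_6 = Round(s_5, k_5) = 0xFB6
s_7 = Round(s_6, k_6) = 0x9DC
s_8 = Round(s_7, k_7) = 0x357

0x02E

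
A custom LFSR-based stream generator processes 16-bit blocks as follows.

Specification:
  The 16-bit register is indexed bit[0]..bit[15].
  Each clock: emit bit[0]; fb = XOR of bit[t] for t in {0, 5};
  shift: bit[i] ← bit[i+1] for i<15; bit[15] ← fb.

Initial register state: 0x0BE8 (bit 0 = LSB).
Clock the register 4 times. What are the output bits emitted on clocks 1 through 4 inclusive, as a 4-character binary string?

reg_0 = 0x0BE8
clock 1: out=0, reg = 0x85F4
clock 2: out=0, reg = 0xC2FA
clock 3: out=0, reg = 0xE17D
clock 4: out=1, reg = 0x70BE

0001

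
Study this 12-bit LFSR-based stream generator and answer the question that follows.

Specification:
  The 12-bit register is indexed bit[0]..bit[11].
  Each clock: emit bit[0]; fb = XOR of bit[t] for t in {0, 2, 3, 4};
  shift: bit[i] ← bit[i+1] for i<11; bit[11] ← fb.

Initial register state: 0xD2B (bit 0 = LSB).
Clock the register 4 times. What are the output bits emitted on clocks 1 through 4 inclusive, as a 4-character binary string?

1101

reg_0 = 0xD2B
clock 1: out=1, reg = 0x695
clock 2: out=1, reg = 0xB4A
clock 3: out=0, reg = 0xDA5
clock 4: out=1, reg = 0x6D2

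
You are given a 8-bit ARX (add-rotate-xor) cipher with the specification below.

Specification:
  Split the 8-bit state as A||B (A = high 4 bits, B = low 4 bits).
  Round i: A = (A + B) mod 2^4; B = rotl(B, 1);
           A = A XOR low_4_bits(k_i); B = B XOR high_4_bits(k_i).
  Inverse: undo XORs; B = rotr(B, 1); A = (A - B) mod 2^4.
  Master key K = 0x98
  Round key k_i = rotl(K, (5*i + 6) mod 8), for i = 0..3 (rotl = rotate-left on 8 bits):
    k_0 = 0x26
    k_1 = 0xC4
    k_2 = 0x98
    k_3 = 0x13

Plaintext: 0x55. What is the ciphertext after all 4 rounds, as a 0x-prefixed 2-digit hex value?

0x45

s_0 = plaintext = 0x55
s_1 = Round(s_0, k_0) = 0xC8
s_2 = Round(s_1, k_1) = 0x0D
s_3 = Round(s_2, k_2) = 0x52
s_4 = Round(s_3, k_3) = 0x45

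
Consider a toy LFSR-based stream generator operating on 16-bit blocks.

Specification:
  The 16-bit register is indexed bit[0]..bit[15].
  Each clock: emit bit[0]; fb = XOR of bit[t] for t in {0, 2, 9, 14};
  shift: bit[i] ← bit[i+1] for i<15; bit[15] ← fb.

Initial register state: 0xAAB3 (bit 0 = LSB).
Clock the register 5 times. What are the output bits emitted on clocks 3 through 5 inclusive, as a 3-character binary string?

001

reg_0 = 0xAAB3
clock 1: out=1, reg = 0x5559
clock 2: out=1, reg = 0x2AAC
clock 3: out=0, reg = 0x1556
clock 4: out=0, reg = 0x8AAB
clock 5: out=1, reg = 0x4555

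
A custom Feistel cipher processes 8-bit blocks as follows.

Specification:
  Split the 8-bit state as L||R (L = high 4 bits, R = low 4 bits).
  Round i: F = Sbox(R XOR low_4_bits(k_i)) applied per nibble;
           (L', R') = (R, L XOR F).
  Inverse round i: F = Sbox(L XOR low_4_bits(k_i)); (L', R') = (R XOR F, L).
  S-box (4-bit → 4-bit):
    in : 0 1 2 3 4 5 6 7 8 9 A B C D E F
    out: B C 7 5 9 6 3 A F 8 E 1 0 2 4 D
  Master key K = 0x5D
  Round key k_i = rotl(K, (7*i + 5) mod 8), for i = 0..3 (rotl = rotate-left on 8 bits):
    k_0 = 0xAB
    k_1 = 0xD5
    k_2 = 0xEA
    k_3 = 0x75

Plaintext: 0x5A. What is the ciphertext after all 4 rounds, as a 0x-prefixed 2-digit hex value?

0x20

s_0 = plaintext = 0x5A
s_1 = Round(s_0, k_0) = 0xA9
s_2 = Round(s_1, k_1) = 0x9A
s_3 = Round(s_2, k_2) = 0xA2
s_4 = Round(s_3, k_3) = 0x20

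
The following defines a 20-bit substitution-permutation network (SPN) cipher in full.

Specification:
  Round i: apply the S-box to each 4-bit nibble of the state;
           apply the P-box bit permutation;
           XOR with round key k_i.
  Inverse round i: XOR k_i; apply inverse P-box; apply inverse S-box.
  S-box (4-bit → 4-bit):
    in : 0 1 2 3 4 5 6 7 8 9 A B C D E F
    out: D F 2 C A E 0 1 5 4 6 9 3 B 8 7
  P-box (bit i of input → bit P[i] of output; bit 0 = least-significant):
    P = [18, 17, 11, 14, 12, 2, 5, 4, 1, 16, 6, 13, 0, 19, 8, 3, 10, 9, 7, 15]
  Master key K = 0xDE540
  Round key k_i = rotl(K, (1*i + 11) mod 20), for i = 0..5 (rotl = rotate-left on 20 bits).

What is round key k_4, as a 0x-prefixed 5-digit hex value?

0x06F2A

K = 0xDE540
k_0 = rotl(K, (1*0+11) mod 20) = rotl(K, 11) = 0xA06F2
k_1 = rotl(K, (1*1+11) mod 20) = rotl(K, 12) = 0x40DE5
k_2 = rotl(K, (1*2+11) mod 20) = rotl(K, 13) = 0x81BCA
k_3 = rotl(K, (1*3+11) mod 20) = rotl(K, 14) = 0x03795
k_4 = rotl(K, (1*4+11) mod 20) = rotl(K, 15) = 0x06F2A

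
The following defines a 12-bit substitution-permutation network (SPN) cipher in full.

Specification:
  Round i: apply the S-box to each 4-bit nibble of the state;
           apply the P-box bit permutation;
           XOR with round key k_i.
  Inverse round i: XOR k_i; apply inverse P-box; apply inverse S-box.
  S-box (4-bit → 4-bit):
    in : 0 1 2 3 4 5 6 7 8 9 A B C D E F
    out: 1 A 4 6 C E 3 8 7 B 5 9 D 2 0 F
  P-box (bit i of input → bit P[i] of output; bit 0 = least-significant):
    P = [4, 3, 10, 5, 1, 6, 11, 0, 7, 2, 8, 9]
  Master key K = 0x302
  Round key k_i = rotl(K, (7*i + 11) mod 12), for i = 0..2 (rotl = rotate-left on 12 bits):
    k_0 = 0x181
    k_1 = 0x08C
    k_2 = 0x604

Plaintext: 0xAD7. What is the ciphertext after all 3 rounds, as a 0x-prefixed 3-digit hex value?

s_0 = plaintext = 0xAD7
s_1 = Round(s_0, k_0) = 0x061
s_2 = Round(s_1, k_1) = 0x066
s_3 = Round(s_2, k_2) = 0x6DE

0x6DE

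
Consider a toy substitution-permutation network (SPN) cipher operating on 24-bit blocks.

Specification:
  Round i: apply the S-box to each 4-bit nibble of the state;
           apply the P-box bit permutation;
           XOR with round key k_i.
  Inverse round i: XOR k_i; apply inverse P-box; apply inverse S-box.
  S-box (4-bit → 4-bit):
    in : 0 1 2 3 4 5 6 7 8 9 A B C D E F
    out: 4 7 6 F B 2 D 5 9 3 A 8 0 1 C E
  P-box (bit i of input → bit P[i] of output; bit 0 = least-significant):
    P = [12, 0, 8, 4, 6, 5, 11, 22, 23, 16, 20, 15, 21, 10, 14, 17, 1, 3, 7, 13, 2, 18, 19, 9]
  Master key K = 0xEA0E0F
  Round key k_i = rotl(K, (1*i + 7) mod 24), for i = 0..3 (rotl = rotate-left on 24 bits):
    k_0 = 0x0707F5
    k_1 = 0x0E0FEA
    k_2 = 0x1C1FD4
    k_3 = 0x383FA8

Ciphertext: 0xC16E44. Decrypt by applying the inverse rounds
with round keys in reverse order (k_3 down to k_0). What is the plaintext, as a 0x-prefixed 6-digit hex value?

s_0 = ciphertext = 0xC16E44
s_1 = InvRound(s_0, k_3) = 0x727147
s_2 = InvRound(s_1, k_2) = 0xF63CEA
s_3 = InvRound(s_2, k_1) = 0xEBD7B7
s_4 = InvRound(s_3, k_0) = 0x2D788D

0x2D788D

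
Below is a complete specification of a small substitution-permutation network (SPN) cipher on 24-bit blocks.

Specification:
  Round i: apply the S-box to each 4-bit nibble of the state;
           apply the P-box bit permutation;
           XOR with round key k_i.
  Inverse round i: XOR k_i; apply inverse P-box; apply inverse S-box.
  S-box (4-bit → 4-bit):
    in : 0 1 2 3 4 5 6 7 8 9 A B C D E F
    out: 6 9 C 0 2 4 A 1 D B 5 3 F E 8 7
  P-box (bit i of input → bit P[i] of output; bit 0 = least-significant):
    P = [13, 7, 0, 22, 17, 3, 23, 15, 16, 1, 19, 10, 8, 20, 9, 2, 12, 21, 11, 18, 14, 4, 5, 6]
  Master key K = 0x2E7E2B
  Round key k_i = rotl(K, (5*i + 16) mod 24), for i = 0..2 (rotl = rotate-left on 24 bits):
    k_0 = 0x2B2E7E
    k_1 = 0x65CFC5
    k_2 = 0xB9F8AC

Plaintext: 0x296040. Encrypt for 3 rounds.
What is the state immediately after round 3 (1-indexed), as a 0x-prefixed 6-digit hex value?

0x7A684F

s_0 = plaintext = 0x296040
s_1 = Round(s_0, k_0) = 0x173E91
s_2 = Round(s_1, k_1) = 0x273B8D
s_3 = Round(s_2, k_2) = 0x7A684F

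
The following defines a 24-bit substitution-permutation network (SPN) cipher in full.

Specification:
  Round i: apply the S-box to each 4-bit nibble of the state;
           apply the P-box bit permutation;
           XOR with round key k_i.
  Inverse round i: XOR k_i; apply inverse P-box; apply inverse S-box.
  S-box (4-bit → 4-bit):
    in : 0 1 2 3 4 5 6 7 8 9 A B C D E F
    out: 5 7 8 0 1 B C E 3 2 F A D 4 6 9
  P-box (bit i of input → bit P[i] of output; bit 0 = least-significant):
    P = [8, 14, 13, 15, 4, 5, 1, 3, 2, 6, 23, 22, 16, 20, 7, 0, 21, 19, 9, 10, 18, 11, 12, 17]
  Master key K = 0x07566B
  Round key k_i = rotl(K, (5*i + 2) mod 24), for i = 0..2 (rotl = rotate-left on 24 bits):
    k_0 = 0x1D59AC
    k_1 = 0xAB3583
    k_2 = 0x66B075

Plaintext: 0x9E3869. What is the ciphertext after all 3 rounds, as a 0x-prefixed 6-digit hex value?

s_0 = plaintext = 0x9E3869
s_1 = Round(s_0, k_0) = 0x1513E2
s_2 = Round(s_1, k_1) = 0x96A921
s_3 = Round(s_2, k_2) = 0x77DFBC

0x77DFBC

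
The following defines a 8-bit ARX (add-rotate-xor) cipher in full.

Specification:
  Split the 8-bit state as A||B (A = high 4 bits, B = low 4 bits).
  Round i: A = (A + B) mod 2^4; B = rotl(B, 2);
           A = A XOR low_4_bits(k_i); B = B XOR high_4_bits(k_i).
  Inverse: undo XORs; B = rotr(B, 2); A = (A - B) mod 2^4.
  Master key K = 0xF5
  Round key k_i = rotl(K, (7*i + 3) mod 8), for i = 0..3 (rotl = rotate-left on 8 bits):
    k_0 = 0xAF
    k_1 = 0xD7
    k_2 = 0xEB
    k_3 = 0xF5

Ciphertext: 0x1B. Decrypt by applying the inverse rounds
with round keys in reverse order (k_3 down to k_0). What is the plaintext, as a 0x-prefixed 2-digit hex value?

s_0 = ciphertext = 0x1B
s_1 = InvRound(s_0, k_3) = 0x31
s_2 = InvRound(s_1, k_2) = 0x9F
s_3 = InvRound(s_2, k_1) = 0x68
s_4 = InvRound(s_3, k_0) = 0x18

0x18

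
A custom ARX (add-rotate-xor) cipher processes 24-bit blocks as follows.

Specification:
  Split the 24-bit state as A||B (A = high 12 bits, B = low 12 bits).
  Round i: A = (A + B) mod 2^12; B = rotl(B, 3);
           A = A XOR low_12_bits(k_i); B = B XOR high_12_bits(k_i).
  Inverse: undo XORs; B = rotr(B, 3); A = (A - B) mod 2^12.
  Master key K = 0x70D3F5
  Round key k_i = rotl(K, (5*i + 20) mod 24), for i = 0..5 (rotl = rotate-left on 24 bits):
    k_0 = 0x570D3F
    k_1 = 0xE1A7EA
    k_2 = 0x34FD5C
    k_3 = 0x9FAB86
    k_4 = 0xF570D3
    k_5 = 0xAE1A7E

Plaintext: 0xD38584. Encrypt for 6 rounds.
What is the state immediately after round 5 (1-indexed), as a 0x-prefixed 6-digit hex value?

s_0 = plaintext = 0xD38584
s_1 = Round(s_0, k_0) = 0xF83952
s_2 = Round(s_1, k_1) = 0xF3F48E
s_3 = Round(s_2, k_2) = 0xE9173D
s_4 = Round(s_3, k_3) = 0xE48011
s_5 = Round(s_4, k_4) = 0xE8AFDF
s_6 = Round(s_5, k_5) = 0x41741E

0xE8AFDF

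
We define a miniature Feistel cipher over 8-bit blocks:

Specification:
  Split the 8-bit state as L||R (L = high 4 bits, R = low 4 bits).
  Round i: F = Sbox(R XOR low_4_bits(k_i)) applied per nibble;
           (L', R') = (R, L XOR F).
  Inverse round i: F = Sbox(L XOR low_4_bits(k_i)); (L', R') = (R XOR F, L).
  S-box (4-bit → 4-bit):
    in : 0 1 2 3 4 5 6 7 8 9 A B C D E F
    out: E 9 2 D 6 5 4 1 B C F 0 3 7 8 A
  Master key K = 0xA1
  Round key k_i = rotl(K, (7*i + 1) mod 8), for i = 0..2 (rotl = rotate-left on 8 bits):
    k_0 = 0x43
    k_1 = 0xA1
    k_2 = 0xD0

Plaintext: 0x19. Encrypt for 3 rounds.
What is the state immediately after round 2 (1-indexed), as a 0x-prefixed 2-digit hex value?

s_0 = plaintext = 0x19
s_1 = Round(s_0, k_0) = 0x9E
s_2 = Round(s_1, k_1) = 0xE3
s_3 = Round(s_2, k_2) = 0x33

0xE3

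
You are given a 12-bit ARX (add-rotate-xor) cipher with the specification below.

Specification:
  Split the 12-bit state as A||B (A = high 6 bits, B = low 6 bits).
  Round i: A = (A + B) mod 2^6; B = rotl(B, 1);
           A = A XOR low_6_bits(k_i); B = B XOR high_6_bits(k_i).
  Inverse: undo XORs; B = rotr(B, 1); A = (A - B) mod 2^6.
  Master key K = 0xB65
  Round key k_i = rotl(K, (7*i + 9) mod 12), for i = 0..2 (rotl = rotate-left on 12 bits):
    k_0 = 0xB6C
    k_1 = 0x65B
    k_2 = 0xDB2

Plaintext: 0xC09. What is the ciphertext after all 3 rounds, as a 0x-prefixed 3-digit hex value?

s_0 = plaintext = 0xC09
s_1 = Round(s_0, k_0) = 0x57F
s_2 = Round(s_1, k_1) = 0x3E6
s_3 = Round(s_2, k_2) = 0x1FB

0x1FB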